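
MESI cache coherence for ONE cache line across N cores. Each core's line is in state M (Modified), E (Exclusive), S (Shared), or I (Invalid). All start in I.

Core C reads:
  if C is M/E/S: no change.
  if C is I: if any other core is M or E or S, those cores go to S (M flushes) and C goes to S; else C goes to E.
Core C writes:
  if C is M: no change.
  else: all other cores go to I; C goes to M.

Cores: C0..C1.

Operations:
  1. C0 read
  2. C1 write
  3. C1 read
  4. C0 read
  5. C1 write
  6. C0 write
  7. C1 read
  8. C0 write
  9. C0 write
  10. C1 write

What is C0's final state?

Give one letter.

Answer: I

Derivation:
Op 1: C0 read [C0 read from I: no other sharers -> C0=E (exclusive)] -> [E,I]
Op 2: C1 write [C1 write: invalidate ['C0=E'] -> C1=M] -> [I,M]
Op 3: C1 read [C1 read: already in M, no change] -> [I,M]
Op 4: C0 read [C0 read from I: others=['C1=M'] -> C0=S, others downsized to S] -> [S,S]
Op 5: C1 write [C1 write: invalidate ['C0=S'] -> C1=M] -> [I,M]
Op 6: C0 write [C0 write: invalidate ['C1=M'] -> C0=M] -> [M,I]
Op 7: C1 read [C1 read from I: others=['C0=M'] -> C1=S, others downsized to S] -> [S,S]
Op 8: C0 write [C0 write: invalidate ['C1=S'] -> C0=M] -> [M,I]
Op 9: C0 write [C0 write: already M (modified), no change] -> [M,I]
Op 10: C1 write [C1 write: invalidate ['C0=M'] -> C1=M] -> [I,M]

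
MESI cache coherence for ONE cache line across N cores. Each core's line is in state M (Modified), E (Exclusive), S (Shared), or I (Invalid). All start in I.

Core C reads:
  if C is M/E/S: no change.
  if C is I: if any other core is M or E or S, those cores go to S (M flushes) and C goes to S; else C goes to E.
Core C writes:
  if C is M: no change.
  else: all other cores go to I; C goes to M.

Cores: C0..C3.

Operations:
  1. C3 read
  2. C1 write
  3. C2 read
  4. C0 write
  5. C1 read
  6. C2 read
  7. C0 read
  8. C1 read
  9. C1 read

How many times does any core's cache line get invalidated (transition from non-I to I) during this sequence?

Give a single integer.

Op 1: C3 read [C3 read from I: no other sharers -> C3=E (exclusive)] -> [I,I,I,E] (invalidations this op: 0; running total: 0)
Op 2: C1 write [C1 write: invalidate ['C3=E'] -> C1=M] -> [I,M,I,I] (invalidations this op: 1; running total: 1)
Op 3: C2 read [C2 read from I: others=['C1=M'] -> C2=S, others downsized to S] -> [I,S,S,I] (invalidations this op: 0; running total: 1)
Op 4: C0 write [C0 write: invalidate ['C1=S', 'C2=S'] -> C0=M] -> [M,I,I,I] (invalidations this op: 2; running total: 3)
Op 5: C1 read [C1 read from I: others=['C0=M'] -> C1=S, others downsized to S] -> [S,S,I,I] (invalidations this op: 0; running total: 3)
Op 6: C2 read [C2 read from I: others=['C0=S', 'C1=S'] -> C2=S, others downsized to S] -> [S,S,S,I] (invalidations this op: 0; running total: 3)
Op 7: C0 read [C0 read: already in S, no change] -> [S,S,S,I] (invalidations this op: 0; running total: 3)
Op 8: C1 read [C1 read: already in S, no change] -> [S,S,S,I] (invalidations this op: 0; running total: 3)
Op 9: C1 read [C1 read: already in S, no change] -> [S,S,S,I] (invalidations this op: 0; running total: 3)

Answer: 3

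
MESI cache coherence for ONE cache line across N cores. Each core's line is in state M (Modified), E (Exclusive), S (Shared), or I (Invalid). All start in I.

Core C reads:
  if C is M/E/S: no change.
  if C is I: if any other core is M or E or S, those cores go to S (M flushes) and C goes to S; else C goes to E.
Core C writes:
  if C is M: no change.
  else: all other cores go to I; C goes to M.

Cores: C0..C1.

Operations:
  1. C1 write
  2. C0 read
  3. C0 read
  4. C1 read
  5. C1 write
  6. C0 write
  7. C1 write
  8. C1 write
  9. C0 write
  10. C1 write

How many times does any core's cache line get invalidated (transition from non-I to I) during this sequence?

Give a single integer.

Op 1: C1 write [C1 write: invalidate none -> C1=M] -> [I,M] (invalidations this op: 0; running total: 0)
Op 2: C0 read [C0 read from I: others=['C1=M'] -> C0=S, others downsized to S] -> [S,S] (invalidations this op: 0; running total: 0)
Op 3: C0 read [C0 read: already in S, no change] -> [S,S] (invalidations this op: 0; running total: 0)
Op 4: C1 read [C1 read: already in S, no change] -> [S,S] (invalidations this op: 0; running total: 0)
Op 5: C1 write [C1 write: invalidate ['C0=S'] -> C1=M] -> [I,M] (invalidations this op: 1; running total: 1)
Op 6: C0 write [C0 write: invalidate ['C1=M'] -> C0=M] -> [M,I] (invalidations this op: 1; running total: 2)
Op 7: C1 write [C1 write: invalidate ['C0=M'] -> C1=M] -> [I,M] (invalidations this op: 1; running total: 3)
Op 8: C1 write [C1 write: already M (modified), no change] -> [I,M] (invalidations this op: 0; running total: 3)
Op 9: C0 write [C0 write: invalidate ['C1=M'] -> C0=M] -> [M,I] (invalidations this op: 1; running total: 4)
Op 10: C1 write [C1 write: invalidate ['C0=M'] -> C1=M] -> [I,M] (invalidations this op: 1; running total: 5)

Answer: 5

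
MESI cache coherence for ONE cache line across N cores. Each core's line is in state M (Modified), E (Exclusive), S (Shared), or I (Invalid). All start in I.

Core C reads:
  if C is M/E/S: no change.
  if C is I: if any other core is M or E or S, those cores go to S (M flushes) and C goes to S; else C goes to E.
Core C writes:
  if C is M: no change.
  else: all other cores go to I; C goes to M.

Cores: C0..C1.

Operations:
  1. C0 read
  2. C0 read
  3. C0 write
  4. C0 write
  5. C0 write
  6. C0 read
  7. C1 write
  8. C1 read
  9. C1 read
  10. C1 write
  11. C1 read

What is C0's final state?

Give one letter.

Answer: I

Derivation:
Op 1: C0 read [C0 read from I: no other sharers -> C0=E (exclusive)] -> [E,I]
Op 2: C0 read [C0 read: already in E, no change] -> [E,I]
Op 3: C0 write [C0 write: invalidate none -> C0=M] -> [M,I]
Op 4: C0 write [C0 write: already M (modified), no change] -> [M,I]
Op 5: C0 write [C0 write: already M (modified), no change] -> [M,I]
Op 6: C0 read [C0 read: already in M, no change] -> [M,I]
Op 7: C1 write [C1 write: invalidate ['C0=M'] -> C1=M] -> [I,M]
Op 8: C1 read [C1 read: already in M, no change] -> [I,M]
Op 9: C1 read [C1 read: already in M, no change] -> [I,M]
Op 10: C1 write [C1 write: already M (modified), no change] -> [I,M]
Op 11: C1 read [C1 read: already in M, no change] -> [I,M]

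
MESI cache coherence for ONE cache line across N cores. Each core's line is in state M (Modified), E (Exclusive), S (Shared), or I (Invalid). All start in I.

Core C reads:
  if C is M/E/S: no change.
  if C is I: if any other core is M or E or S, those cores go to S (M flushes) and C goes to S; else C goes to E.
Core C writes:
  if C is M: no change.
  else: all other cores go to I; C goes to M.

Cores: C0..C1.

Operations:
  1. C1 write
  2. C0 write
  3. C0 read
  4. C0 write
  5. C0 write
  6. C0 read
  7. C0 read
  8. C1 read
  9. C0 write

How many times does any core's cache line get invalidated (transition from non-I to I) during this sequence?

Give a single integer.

Op 1: C1 write [C1 write: invalidate none -> C1=M] -> [I,M] (invalidations this op: 0; running total: 0)
Op 2: C0 write [C0 write: invalidate ['C1=M'] -> C0=M] -> [M,I] (invalidations this op: 1; running total: 1)
Op 3: C0 read [C0 read: already in M, no change] -> [M,I] (invalidations this op: 0; running total: 1)
Op 4: C0 write [C0 write: already M (modified), no change] -> [M,I] (invalidations this op: 0; running total: 1)
Op 5: C0 write [C0 write: already M (modified), no change] -> [M,I] (invalidations this op: 0; running total: 1)
Op 6: C0 read [C0 read: already in M, no change] -> [M,I] (invalidations this op: 0; running total: 1)
Op 7: C0 read [C0 read: already in M, no change] -> [M,I] (invalidations this op: 0; running total: 1)
Op 8: C1 read [C1 read from I: others=['C0=M'] -> C1=S, others downsized to S] -> [S,S] (invalidations this op: 0; running total: 1)
Op 9: C0 write [C0 write: invalidate ['C1=S'] -> C0=M] -> [M,I] (invalidations this op: 1; running total: 2)

Answer: 2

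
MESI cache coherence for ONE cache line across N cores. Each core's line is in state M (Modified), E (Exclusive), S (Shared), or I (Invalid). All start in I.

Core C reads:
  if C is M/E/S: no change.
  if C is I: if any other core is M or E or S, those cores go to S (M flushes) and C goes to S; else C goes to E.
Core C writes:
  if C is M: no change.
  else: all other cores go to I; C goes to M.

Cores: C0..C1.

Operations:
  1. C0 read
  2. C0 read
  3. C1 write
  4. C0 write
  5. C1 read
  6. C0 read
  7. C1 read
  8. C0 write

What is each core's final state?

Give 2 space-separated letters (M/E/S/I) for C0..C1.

Op 1: C0 read [C0 read from I: no other sharers -> C0=E (exclusive)] -> [E,I]
Op 2: C0 read [C0 read: already in E, no change] -> [E,I]
Op 3: C1 write [C1 write: invalidate ['C0=E'] -> C1=M] -> [I,M]
Op 4: C0 write [C0 write: invalidate ['C1=M'] -> C0=M] -> [M,I]
Op 5: C1 read [C1 read from I: others=['C0=M'] -> C1=S, others downsized to S] -> [S,S]
Op 6: C0 read [C0 read: already in S, no change] -> [S,S]
Op 7: C1 read [C1 read: already in S, no change] -> [S,S]
Op 8: C0 write [C0 write: invalidate ['C1=S'] -> C0=M] -> [M,I]

Answer: M I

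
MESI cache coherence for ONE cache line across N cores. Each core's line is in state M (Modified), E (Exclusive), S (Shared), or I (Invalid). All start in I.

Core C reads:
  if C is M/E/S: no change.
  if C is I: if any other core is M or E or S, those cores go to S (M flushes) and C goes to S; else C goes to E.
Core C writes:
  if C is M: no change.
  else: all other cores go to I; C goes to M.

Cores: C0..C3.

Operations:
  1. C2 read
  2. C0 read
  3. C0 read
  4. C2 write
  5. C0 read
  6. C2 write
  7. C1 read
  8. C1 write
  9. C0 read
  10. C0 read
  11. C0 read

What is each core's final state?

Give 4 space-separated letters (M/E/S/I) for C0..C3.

Answer: S S I I

Derivation:
Op 1: C2 read [C2 read from I: no other sharers -> C2=E (exclusive)] -> [I,I,E,I]
Op 2: C0 read [C0 read from I: others=['C2=E'] -> C0=S, others downsized to S] -> [S,I,S,I]
Op 3: C0 read [C0 read: already in S, no change] -> [S,I,S,I]
Op 4: C2 write [C2 write: invalidate ['C0=S'] -> C2=M] -> [I,I,M,I]
Op 5: C0 read [C0 read from I: others=['C2=M'] -> C0=S, others downsized to S] -> [S,I,S,I]
Op 6: C2 write [C2 write: invalidate ['C0=S'] -> C2=M] -> [I,I,M,I]
Op 7: C1 read [C1 read from I: others=['C2=M'] -> C1=S, others downsized to S] -> [I,S,S,I]
Op 8: C1 write [C1 write: invalidate ['C2=S'] -> C1=M] -> [I,M,I,I]
Op 9: C0 read [C0 read from I: others=['C1=M'] -> C0=S, others downsized to S] -> [S,S,I,I]
Op 10: C0 read [C0 read: already in S, no change] -> [S,S,I,I]
Op 11: C0 read [C0 read: already in S, no change] -> [S,S,I,I]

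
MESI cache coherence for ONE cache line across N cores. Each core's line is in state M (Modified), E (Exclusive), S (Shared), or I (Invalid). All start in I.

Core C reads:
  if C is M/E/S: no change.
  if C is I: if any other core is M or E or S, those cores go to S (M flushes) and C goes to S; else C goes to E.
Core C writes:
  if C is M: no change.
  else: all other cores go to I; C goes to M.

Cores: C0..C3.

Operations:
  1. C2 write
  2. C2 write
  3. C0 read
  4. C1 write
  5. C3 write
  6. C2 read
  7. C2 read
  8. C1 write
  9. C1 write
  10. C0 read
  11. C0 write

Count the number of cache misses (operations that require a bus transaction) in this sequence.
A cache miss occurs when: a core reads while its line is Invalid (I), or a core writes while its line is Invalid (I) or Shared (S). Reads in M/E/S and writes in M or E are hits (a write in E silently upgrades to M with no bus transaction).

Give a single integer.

Op 1: C2 write [C2 write: invalidate none -> C2=M] -> [I,I,M,I] [MISS #1: write from I]
Op 2: C2 write [C2 write: already M (modified), no change] -> [I,I,M,I] [hit: write from M]
Op 3: C0 read [C0 read from I: others=['C2=M'] -> C0=S, others downsized to S] -> [S,I,S,I] [MISS #2: read from I]
Op 4: C1 write [C1 write: invalidate ['C0=S', 'C2=S'] -> C1=M] -> [I,M,I,I] [MISS #3: write from I]
Op 5: C3 write [C3 write: invalidate ['C1=M'] -> C3=M] -> [I,I,I,M] [MISS #4: write from I]
Op 6: C2 read [C2 read from I: others=['C3=M'] -> C2=S, others downsized to S] -> [I,I,S,S] [MISS #5: read from I]
Op 7: C2 read [C2 read: already in S, no change] -> [I,I,S,S] [hit: read from S]
Op 8: C1 write [C1 write: invalidate ['C2=S', 'C3=S'] -> C1=M] -> [I,M,I,I] [MISS #6: write from I]
Op 9: C1 write [C1 write: already M (modified), no change] -> [I,M,I,I] [hit: write from M]
Op 10: C0 read [C0 read from I: others=['C1=M'] -> C0=S, others downsized to S] -> [S,S,I,I] [MISS #7: read from I]
Op 11: C0 write [C0 write: invalidate ['C1=S'] -> C0=M] -> [M,I,I,I] [MISS #8: write from S]

Answer: 8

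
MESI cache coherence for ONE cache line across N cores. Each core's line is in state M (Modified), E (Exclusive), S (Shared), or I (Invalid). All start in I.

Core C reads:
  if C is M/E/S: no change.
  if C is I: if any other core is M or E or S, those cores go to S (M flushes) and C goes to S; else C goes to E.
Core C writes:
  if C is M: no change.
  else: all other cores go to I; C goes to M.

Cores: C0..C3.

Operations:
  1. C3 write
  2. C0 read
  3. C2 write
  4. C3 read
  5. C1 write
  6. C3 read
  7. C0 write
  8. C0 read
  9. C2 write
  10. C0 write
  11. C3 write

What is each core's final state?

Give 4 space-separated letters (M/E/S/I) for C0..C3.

Op 1: C3 write [C3 write: invalidate none -> C3=M] -> [I,I,I,M]
Op 2: C0 read [C0 read from I: others=['C3=M'] -> C0=S, others downsized to S] -> [S,I,I,S]
Op 3: C2 write [C2 write: invalidate ['C0=S', 'C3=S'] -> C2=M] -> [I,I,M,I]
Op 4: C3 read [C3 read from I: others=['C2=M'] -> C3=S, others downsized to S] -> [I,I,S,S]
Op 5: C1 write [C1 write: invalidate ['C2=S', 'C3=S'] -> C1=M] -> [I,M,I,I]
Op 6: C3 read [C3 read from I: others=['C1=M'] -> C3=S, others downsized to S] -> [I,S,I,S]
Op 7: C0 write [C0 write: invalidate ['C1=S', 'C3=S'] -> C0=M] -> [M,I,I,I]
Op 8: C0 read [C0 read: already in M, no change] -> [M,I,I,I]
Op 9: C2 write [C2 write: invalidate ['C0=M'] -> C2=M] -> [I,I,M,I]
Op 10: C0 write [C0 write: invalidate ['C2=M'] -> C0=M] -> [M,I,I,I]
Op 11: C3 write [C3 write: invalidate ['C0=M'] -> C3=M] -> [I,I,I,M]

Answer: I I I M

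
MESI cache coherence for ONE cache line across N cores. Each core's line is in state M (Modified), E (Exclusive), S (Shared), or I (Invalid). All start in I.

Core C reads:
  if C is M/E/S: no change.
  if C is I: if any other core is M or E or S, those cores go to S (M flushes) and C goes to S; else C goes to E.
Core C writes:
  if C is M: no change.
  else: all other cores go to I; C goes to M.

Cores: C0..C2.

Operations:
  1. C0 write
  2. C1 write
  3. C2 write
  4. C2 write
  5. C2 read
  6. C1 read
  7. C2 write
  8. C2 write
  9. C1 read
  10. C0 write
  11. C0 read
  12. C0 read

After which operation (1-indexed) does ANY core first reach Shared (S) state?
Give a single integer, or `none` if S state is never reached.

Answer: 6

Derivation:
Op 1: C0 write [C0 write: invalidate none -> C0=M] -> [M,I,I]
Op 2: C1 write [C1 write: invalidate ['C0=M'] -> C1=M] -> [I,M,I]
Op 3: C2 write [C2 write: invalidate ['C1=M'] -> C2=M] -> [I,I,M]
Op 4: C2 write [C2 write: already M (modified), no change] -> [I,I,M]
Op 5: C2 read [C2 read: already in M, no change] -> [I,I,M]
Op 6: C1 read [C1 read from I: others=['C2=M'] -> C1=S, others downsized to S] -> [I,S,S]
  -> First S state at op 6; remaining ops need not be traced.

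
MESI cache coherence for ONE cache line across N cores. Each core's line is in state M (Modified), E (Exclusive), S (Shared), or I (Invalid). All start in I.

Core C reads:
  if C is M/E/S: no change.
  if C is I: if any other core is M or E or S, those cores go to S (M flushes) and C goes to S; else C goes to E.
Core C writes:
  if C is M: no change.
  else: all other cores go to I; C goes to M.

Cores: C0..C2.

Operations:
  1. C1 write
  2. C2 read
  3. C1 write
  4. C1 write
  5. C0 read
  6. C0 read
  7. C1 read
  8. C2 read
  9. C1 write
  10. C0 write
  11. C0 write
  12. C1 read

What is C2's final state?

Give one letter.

Answer: I

Derivation:
Op 1: C1 write [C1 write: invalidate none -> C1=M] -> [I,M,I]
Op 2: C2 read [C2 read from I: others=['C1=M'] -> C2=S, others downsized to S] -> [I,S,S]
Op 3: C1 write [C1 write: invalidate ['C2=S'] -> C1=M] -> [I,M,I]
Op 4: C1 write [C1 write: already M (modified), no change] -> [I,M,I]
Op 5: C0 read [C0 read from I: others=['C1=M'] -> C0=S, others downsized to S] -> [S,S,I]
Op 6: C0 read [C0 read: already in S, no change] -> [S,S,I]
Op 7: C1 read [C1 read: already in S, no change] -> [S,S,I]
Op 8: C2 read [C2 read from I: others=['C0=S', 'C1=S'] -> C2=S, others downsized to S] -> [S,S,S]
Op 9: C1 write [C1 write: invalidate ['C0=S', 'C2=S'] -> C1=M] -> [I,M,I]
Op 10: C0 write [C0 write: invalidate ['C1=M'] -> C0=M] -> [M,I,I]
Op 11: C0 write [C0 write: already M (modified), no change] -> [M,I,I]
Op 12: C1 read [C1 read from I: others=['C0=M'] -> C1=S, others downsized to S] -> [S,S,I]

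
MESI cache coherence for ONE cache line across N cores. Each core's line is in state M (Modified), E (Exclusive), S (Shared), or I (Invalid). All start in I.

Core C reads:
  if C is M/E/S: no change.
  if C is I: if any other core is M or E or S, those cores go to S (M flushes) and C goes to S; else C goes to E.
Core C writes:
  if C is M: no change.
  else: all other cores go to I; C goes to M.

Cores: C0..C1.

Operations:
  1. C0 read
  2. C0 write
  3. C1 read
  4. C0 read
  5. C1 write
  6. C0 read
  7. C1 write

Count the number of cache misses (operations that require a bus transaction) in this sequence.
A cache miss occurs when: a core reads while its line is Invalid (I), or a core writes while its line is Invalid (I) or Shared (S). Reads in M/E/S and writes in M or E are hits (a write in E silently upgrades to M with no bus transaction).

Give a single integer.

Answer: 5

Derivation:
Op 1: C0 read [C0 read from I: no other sharers -> C0=E (exclusive)] -> [E,I] [MISS #1: read from I]
Op 2: C0 write [C0 write: invalidate none -> C0=M] -> [M,I] [hit: write from E is a silent E->M upgrade, no bus transaction]
Op 3: C1 read [C1 read from I: others=['C0=M'] -> C1=S, others downsized to S] -> [S,S] [MISS #2: read from I]
Op 4: C0 read [C0 read: already in S, no change] -> [S,S] [hit: read from S]
Op 5: C1 write [C1 write: invalidate ['C0=S'] -> C1=M] -> [I,M] [MISS #3: write from S]
Op 6: C0 read [C0 read from I: others=['C1=M'] -> C0=S, others downsized to S] -> [S,S] [MISS #4: read from I]
Op 7: C1 write [C1 write: invalidate ['C0=S'] -> C1=M] -> [I,M] [MISS #5: write from S]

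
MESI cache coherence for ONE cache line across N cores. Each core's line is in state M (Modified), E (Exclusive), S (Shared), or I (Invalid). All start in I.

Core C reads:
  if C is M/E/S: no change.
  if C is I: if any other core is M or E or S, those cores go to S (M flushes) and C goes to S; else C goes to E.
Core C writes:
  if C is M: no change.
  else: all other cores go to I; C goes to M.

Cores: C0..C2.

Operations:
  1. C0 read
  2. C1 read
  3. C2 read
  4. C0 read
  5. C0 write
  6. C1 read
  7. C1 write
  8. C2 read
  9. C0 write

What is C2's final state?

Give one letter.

Op 1: C0 read [C0 read from I: no other sharers -> C0=E (exclusive)] -> [E,I,I]
Op 2: C1 read [C1 read from I: others=['C0=E'] -> C1=S, others downsized to S] -> [S,S,I]
Op 3: C2 read [C2 read from I: others=['C0=S', 'C1=S'] -> C2=S, others downsized to S] -> [S,S,S]
Op 4: C0 read [C0 read: already in S, no change] -> [S,S,S]
Op 5: C0 write [C0 write: invalidate ['C1=S', 'C2=S'] -> C0=M] -> [M,I,I]
Op 6: C1 read [C1 read from I: others=['C0=M'] -> C1=S, others downsized to S] -> [S,S,I]
Op 7: C1 write [C1 write: invalidate ['C0=S'] -> C1=M] -> [I,M,I]
Op 8: C2 read [C2 read from I: others=['C1=M'] -> C2=S, others downsized to S] -> [I,S,S]
Op 9: C0 write [C0 write: invalidate ['C1=S', 'C2=S'] -> C0=M] -> [M,I,I]

Answer: I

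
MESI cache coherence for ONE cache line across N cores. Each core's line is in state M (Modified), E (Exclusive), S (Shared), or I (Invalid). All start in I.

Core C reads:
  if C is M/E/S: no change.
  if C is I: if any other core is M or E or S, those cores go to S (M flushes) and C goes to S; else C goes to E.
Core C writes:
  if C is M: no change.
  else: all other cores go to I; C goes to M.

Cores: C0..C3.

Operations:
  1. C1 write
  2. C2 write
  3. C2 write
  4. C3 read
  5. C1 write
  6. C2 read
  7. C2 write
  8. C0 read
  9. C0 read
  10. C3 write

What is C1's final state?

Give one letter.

Answer: I

Derivation:
Op 1: C1 write [C1 write: invalidate none -> C1=M] -> [I,M,I,I]
Op 2: C2 write [C2 write: invalidate ['C1=M'] -> C2=M] -> [I,I,M,I]
Op 3: C2 write [C2 write: already M (modified), no change] -> [I,I,M,I]
Op 4: C3 read [C3 read from I: others=['C2=M'] -> C3=S, others downsized to S] -> [I,I,S,S]
Op 5: C1 write [C1 write: invalidate ['C2=S', 'C3=S'] -> C1=M] -> [I,M,I,I]
Op 6: C2 read [C2 read from I: others=['C1=M'] -> C2=S, others downsized to S] -> [I,S,S,I]
Op 7: C2 write [C2 write: invalidate ['C1=S'] -> C2=M] -> [I,I,M,I]
Op 8: C0 read [C0 read from I: others=['C2=M'] -> C0=S, others downsized to S] -> [S,I,S,I]
Op 9: C0 read [C0 read: already in S, no change] -> [S,I,S,I]
Op 10: C3 write [C3 write: invalidate ['C0=S', 'C2=S'] -> C3=M] -> [I,I,I,M]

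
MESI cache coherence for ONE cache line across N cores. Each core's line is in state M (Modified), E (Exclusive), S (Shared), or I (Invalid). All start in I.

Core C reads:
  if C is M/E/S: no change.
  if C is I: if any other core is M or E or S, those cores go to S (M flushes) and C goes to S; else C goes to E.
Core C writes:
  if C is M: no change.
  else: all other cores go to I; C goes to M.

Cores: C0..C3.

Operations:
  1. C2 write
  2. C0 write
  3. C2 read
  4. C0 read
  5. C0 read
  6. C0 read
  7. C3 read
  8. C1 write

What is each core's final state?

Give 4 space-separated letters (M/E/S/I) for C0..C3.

Op 1: C2 write [C2 write: invalidate none -> C2=M] -> [I,I,M,I]
Op 2: C0 write [C0 write: invalidate ['C2=M'] -> C0=M] -> [M,I,I,I]
Op 3: C2 read [C2 read from I: others=['C0=M'] -> C2=S, others downsized to S] -> [S,I,S,I]
Op 4: C0 read [C0 read: already in S, no change] -> [S,I,S,I]
Op 5: C0 read [C0 read: already in S, no change] -> [S,I,S,I]
Op 6: C0 read [C0 read: already in S, no change] -> [S,I,S,I]
Op 7: C3 read [C3 read from I: others=['C0=S', 'C2=S'] -> C3=S, others downsized to S] -> [S,I,S,S]
Op 8: C1 write [C1 write: invalidate ['C0=S', 'C2=S', 'C3=S'] -> C1=M] -> [I,M,I,I]

Answer: I M I I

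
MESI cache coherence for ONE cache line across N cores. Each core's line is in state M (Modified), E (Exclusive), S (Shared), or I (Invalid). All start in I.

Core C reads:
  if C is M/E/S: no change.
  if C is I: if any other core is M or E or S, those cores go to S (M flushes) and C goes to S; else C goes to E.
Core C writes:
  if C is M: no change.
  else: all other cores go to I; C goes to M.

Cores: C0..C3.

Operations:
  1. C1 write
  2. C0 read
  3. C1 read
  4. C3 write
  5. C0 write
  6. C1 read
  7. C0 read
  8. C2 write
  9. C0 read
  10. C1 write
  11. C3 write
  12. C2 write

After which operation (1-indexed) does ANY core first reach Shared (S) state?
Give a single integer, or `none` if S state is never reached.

Op 1: C1 write [C1 write: invalidate none -> C1=M] -> [I,M,I,I]
Op 2: C0 read [C0 read from I: others=['C1=M'] -> C0=S, others downsized to S] -> [S,S,I,I]
  -> First S state at op 2; remaining ops need not be traced.

Answer: 2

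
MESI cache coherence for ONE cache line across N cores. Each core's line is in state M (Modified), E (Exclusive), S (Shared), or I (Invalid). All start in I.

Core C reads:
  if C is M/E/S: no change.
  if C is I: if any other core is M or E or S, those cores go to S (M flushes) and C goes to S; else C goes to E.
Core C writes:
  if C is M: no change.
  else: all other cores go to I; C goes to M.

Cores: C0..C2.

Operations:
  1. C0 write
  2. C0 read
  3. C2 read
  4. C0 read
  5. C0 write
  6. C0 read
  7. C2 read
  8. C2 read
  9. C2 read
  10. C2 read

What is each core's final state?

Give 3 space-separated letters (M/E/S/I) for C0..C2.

Op 1: C0 write [C0 write: invalidate none -> C0=M] -> [M,I,I]
Op 2: C0 read [C0 read: already in M, no change] -> [M,I,I]
Op 3: C2 read [C2 read from I: others=['C0=M'] -> C2=S, others downsized to S] -> [S,I,S]
Op 4: C0 read [C0 read: already in S, no change] -> [S,I,S]
Op 5: C0 write [C0 write: invalidate ['C2=S'] -> C0=M] -> [M,I,I]
Op 6: C0 read [C0 read: already in M, no change] -> [M,I,I]
Op 7: C2 read [C2 read from I: others=['C0=M'] -> C2=S, others downsized to S] -> [S,I,S]
Op 8: C2 read [C2 read: already in S, no change] -> [S,I,S]
Op 9: C2 read [C2 read: already in S, no change] -> [S,I,S]
Op 10: C2 read [C2 read: already in S, no change] -> [S,I,S]

Answer: S I S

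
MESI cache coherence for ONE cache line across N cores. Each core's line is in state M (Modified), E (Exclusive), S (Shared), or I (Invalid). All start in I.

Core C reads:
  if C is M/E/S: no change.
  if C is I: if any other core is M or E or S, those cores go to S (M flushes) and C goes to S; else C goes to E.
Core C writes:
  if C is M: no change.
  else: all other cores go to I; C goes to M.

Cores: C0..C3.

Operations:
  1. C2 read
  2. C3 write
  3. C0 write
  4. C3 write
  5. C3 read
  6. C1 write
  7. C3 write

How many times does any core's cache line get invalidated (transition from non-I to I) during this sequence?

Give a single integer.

Op 1: C2 read [C2 read from I: no other sharers -> C2=E (exclusive)] -> [I,I,E,I] (invalidations this op: 0; running total: 0)
Op 2: C3 write [C3 write: invalidate ['C2=E'] -> C3=M] -> [I,I,I,M] (invalidations this op: 1; running total: 1)
Op 3: C0 write [C0 write: invalidate ['C3=M'] -> C0=M] -> [M,I,I,I] (invalidations this op: 1; running total: 2)
Op 4: C3 write [C3 write: invalidate ['C0=M'] -> C3=M] -> [I,I,I,M] (invalidations this op: 1; running total: 3)
Op 5: C3 read [C3 read: already in M, no change] -> [I,I,I,M] (invalidations this op: 0; running total: 3)
Op 6: C1 write [C1 write: invalidate ['C3=M'] -> C1=M] -> [I,M,I,I] (invalidations this op: 1; running total: 4)
Op 7: C3 write [C3 write: invalidate ['C1=M'] -> C3=M] -> [I,I,I,M] (invalidations this op: 1; running total: 5)

Answer: 5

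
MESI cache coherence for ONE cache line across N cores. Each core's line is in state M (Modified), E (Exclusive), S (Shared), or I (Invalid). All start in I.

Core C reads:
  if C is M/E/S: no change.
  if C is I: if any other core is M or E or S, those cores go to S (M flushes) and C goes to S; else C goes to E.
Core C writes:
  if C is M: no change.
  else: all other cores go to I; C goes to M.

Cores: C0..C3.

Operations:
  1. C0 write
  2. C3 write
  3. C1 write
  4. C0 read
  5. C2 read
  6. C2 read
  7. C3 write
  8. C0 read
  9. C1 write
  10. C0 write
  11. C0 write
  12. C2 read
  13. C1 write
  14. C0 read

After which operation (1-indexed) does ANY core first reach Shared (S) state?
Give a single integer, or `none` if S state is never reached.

Answer: 4

Derivation:
Op 1: C0 write [C0 write: invalidate none -> C0=M] -> [M,I,I,I]
Op 2: C3 write [C3 write: invalidate ['C0=M'] -> C3=M] -> [I,I,I,M]
Op 3: C1 write [C1 write: invalidate ['C3=M'] -> C1=M] -> [I,M,I,I]
Op 4: C0 read [C0 read from I: others=['C1=M'] -> C0=S, others downsized to S] -> [S,S,I,I]
  -> First S state at op 4; remaining ops need not be traced.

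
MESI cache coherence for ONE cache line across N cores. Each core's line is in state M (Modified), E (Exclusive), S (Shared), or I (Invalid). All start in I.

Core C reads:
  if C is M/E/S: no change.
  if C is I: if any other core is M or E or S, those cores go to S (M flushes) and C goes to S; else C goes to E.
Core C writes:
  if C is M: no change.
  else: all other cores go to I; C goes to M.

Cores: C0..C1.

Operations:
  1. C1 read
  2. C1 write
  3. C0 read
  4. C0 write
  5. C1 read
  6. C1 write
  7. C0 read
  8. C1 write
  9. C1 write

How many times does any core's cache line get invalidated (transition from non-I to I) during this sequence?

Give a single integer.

Op 1: C1 read [C1 read from I: no other sharers -> C1=E (exclusive)] -> [I,E] (invalidations this op: 0; running total: 0)
Op 2: C1 write [C1 write: invalidate none -> C1=M] -> [I,M] (invalidations this op: 0; running total: 0)
Op 3: C0 read [C0 read from I: others=['C1=M'] -> C0=S, others downsized to S] -> [S,S] (invalidations this op: 0; running total: 0)
Op 4: C0 write [C0 write: invalidate ['C1=S'] -> C0=M] -> [M,I] (invalidations this op: 1; running total: 1)
Op 5: C1 read [C1 read from I: others=['C0=M'] -> C1=S, others downsized to S] -> [S,S] (invalidations this op: 0; running total: 1)
Op 6: C1 write [C1 write: invalidate ['C0=S'] -> C1=M] -> [I,M] (invalidations this op: 1; running total: 2)
Op 7: C0 read [C0 read from I: others=['C1=M'] -> C0=S, others downsized to S] -> [S,S] (invalidations this op: 0; running total: 2)
Op 8: C1 write [C1 write: invalidate ['C0=S'] -> C1=M] -> [I,M] (invalidations this op: 1; running total: 3)
Op 9: C1 write [C1 write: already M (modified), no change] -> [I,M] (invalidations this op: 0; running total: 3)

Answer: 3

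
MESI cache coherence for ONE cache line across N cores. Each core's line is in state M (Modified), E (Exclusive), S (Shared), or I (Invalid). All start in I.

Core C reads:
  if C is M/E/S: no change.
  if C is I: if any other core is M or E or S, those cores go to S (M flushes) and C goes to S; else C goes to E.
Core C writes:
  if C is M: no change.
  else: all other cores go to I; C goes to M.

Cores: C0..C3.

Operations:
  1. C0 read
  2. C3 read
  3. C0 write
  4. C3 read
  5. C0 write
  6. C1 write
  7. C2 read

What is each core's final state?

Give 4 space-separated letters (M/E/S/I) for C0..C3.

Op 1: C0 read [C0 read from I: no other sharers -> C0=E (exclusive)] -> [E,I,I,I]
Op 2: C3 read [C3 read from I: others=['C0=E'] -> C3=S, others downsized to S] -> [S,I,I,S]
Op 3: C0 write [C0 write: invalidate ['C3=S'] -> C0=M] -> [M,I,I,I]
Op 4: C3 read [C3 read from I: others=['C0=M'] -> C3=S, others downsized to S] -> [S,I,I,S]
Op 5: C0 write [C0 write: invalidate ['C3=S'] -> C0=M] -> [M,I,I,I]
Op 6: C1 write [C1 write: invalidate ['C0=M'] -> C1=M] -> [I,M,I,I]
Op 7: C2 read [C2 read from I: others=['C1=M'] -> C2=S, others downsized to S] -> [I,S,S,I]

Answer: I S S I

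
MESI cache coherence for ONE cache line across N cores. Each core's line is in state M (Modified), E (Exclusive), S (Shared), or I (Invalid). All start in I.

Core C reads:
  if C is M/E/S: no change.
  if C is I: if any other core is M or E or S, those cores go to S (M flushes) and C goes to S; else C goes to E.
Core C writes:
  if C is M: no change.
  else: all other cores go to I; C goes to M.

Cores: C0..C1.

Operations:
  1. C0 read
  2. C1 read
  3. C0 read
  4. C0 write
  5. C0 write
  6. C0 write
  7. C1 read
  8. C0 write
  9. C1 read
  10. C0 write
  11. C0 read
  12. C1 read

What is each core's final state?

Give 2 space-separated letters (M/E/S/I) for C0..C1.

Op 1: C0 read [C0 read from I: no other sharers -> C0=E (exclusive)] -> [E,I]
Op 2: C1 read [C1 read from I: others=['C0=E'] -> C1=S, others downsized to S] -> [S,S]
Op 3: C0 read [C0 read: already in S, no change] -> [S,S]
Op 4: C0 write [C0 write: invalidate ['C1=S'] -> C0=M] -> [M,I]
Op 5: C0 write [C0 write: already M (modified), no change] -> [M,I]
Op 6: C0 write [C0 write: already M (modified), no change] -> [M,I]
Op 7: C1 read [C1 read from I: others=['C0=M'] -> C1=S, others downsized to S] -> [S,S]
Op 8: C0 write [C0 write: invalidate ['C1=S'] -> C0=M] -> [M,I]
Op 9: C1 read [C1 read from I: others=['C0=M'] -> C1=S, others downsized to S] -> [S,S]
Op 10: C0 write [C0 write: invalidate ['C1=S'] -> C0=M] -> [M,I]
Op 11: C0 read [C0 read: already in M, no change] -> [M,I]
Op 12: C1 read [C1 read from I: others=['C0=M'] -> C1=S, others downsized to S] -> [S,S]

Answer: S S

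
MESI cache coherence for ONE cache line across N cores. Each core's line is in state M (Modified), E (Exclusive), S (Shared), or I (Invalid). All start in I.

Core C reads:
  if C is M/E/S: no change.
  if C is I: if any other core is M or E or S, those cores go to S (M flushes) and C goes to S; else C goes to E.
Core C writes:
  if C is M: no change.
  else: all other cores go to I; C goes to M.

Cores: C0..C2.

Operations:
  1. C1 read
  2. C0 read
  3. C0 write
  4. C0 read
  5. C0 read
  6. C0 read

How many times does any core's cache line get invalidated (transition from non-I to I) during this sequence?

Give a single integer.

Answer: 1

Derivation:
Op 1: C1 read [C1 read from I: no other sharers -> C1=E (exclusive)] -> [I,E,I] (invalidations this op: 0; running total: 0)
Op 2: C0 read [C0 read from I: others=['C1=E'] -> C0=S, others downsized to S] -> [S,S,I] (invalidations this op: 0; running total: 0)
Op 3: C0 write [C0 write: invalidate ['C1=S'] -> C0=M] -> [M,I,I] (invalidations this op: 1; running total: 1)
Op 4: C0 read [C0 read: already in M, no change] -> [M,I,I] (invalidations this op: 0; running total: 1)
Op 5: C0 read [C0 read: already in M, no change] -> [M,I,I] (invalidations this op: 0; running total: 1)
Op 6: C0 read [C0 read: already in M, no change] -> [M,I,I] (invalidations this op: 0; running total: 1)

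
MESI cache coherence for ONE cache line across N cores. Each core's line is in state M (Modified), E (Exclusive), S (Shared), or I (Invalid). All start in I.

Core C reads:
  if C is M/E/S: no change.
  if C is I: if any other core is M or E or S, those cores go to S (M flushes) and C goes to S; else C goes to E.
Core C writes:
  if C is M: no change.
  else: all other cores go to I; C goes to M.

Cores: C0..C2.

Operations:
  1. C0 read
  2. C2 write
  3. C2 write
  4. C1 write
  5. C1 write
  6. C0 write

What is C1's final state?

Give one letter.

Op 1: C0 read [C0 read from I: no other sharers -> C0=E (exclusive)] -> [E,I,I]
Op 2: C2 write [C2 write: invalidate ['C0=E'] -> C2=M] -> [I,I,M]
Op 3: C2 write [C2 write: already M (modified), no change] -> [I,I,M]
Op 4: C1 write [C1 write: invalidate ['C2=M'] -> C1=M] -> [I,M,I]
Op 5: C1 write [C1 write: already M (modified), no change] -> [I,M,I]
Op 6: C0 write [C0 write: invalidate ['C1=M'] -> C0=M] -> [M,I,I]

Answer: I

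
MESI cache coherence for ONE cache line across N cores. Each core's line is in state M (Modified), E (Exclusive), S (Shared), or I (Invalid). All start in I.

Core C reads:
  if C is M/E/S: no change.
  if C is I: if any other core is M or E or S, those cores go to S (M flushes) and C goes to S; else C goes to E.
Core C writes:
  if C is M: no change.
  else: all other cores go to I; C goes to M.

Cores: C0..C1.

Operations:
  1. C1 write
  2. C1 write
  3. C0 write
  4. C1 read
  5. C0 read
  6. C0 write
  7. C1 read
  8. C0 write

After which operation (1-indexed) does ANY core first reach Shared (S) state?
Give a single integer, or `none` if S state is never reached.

Op 1: C1 write [C1 write: invalidate none -> C1=M] -> [I,M]
Op 2: C1 write [C1 write: already M (modified), no change] -> [I,M]
Op 3: C0 write [C0 write: invalidate ['C1=M'] -> C0=M] -> [M,I]
Op 4: C1 read [C1 read from I: others=['C0=M'] -> C1=S, others downsized to S] -> [S,S]
  -> First S state at op 4; remaining ops need not be traced.

Answer: 4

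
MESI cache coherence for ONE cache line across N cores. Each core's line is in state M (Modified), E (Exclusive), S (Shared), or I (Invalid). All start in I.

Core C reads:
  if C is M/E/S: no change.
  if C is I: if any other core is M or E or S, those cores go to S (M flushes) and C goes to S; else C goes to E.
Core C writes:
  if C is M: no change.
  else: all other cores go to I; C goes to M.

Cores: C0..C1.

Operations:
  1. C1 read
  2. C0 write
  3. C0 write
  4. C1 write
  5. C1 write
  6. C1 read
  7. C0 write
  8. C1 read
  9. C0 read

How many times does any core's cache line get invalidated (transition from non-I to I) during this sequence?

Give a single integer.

Answer: 3

Derivation:
Op 1: C1 read [C1 read from I: no other sharers -> C1=E (exclusive)] -> [I,E] (invalidations this op: 0; running total: 0)
Op 2: C0 write [C0 write: invalidate ['C1=E'] -> C0=M] -> [M,I] (invalidations this op: 1; running total: 1)
Op 3: C0 write [C0 write: already M (modified), no change] -> [M,I] (invalidations this op: 0; running total: 1)
Op 4: C1 write [C1 write: invalidate ['C0=M'] -> C1=M] -> [I,M] (invalidations this op: 1; running total: 2)
Op 5: C1 write [C1 write: already M (modified), no change] -> [I,M] (invalidations this op: 0; running total: 2)
Op 6: C1 read [C1 read: already in M, no change] -> [I,M] (invalidations this op: 0; running total: 2)
Op 7: C0 write [C0 write: invalidate ['C1=M'] -> C0=M] -> [M,I] (invalidations this op: 1; running total: 3)
Op 8: C1 read [C1 read from I: others=['C0=M'] -> C1=S, others downsized to S] -> [S,S] (invalidations this op: 0; running total: 3)
Op 9: C0 read [C0 read: already in S, no change] -> [S,S] (invalidations this op: 0; running total: 3)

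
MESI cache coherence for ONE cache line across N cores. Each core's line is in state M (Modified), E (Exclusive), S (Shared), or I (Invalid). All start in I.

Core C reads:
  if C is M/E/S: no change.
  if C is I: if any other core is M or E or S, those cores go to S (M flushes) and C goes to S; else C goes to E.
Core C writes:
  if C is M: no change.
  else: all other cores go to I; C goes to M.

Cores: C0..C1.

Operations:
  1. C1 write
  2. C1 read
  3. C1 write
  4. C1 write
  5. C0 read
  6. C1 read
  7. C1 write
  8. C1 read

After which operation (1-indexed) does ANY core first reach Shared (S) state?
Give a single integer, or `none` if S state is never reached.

Op 1: C1 write [C1 write: invalidate none -> C1=M] -> [I,M]
Op 2: C1 read [C1 read: already in M, no change] -> [I,M]
Op 3: C1 write [C1 write: already M (modified), no change] -> [I,M]
Op 4: C1 write [C1 write: already M (modified), no change] -> [I,M]
Op 5: C0 read [C0 read from I: others=['C1=M'] -> C0=S, others downsized to S] -> [S,S]
  -> First S state at op 5; remaining ops need not be traced.

Answer: 5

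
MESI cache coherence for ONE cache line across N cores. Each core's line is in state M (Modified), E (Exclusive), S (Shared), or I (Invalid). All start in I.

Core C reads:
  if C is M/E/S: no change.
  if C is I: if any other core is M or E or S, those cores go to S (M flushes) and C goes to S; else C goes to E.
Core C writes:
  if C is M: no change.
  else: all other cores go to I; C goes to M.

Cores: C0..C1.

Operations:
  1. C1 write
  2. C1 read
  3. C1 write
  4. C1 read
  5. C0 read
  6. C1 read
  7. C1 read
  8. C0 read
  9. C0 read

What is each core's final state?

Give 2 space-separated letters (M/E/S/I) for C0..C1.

Op 1: C1 write [C1 write: invalidate none -> C1=M] -> [I,M]
Op 2: C1 read [C1 read: already in M, no change] -> [I,M]
Op 3: C1 write [C1 write: already M (modified), no change] -> [I,M]
Op 4: C1 read [C1 read: already in M, no change] -> [I,M]
Op 5: C0 read [C0 read from I: others=['C1=M'] -> C0=S, others downsized to S] -> [S,S]
Op 6: C1 read [C1 read: already in S, no change] -> [S,S]
Op 7: C1 read [C1 read: already in S, no change] -> [S,S]
Op 8: C0 read [C0 read: already in S, no change] -> [S,S]
Op 9: C0 read [C0 read: already in S, no change] -> [S,S]

Answer: S S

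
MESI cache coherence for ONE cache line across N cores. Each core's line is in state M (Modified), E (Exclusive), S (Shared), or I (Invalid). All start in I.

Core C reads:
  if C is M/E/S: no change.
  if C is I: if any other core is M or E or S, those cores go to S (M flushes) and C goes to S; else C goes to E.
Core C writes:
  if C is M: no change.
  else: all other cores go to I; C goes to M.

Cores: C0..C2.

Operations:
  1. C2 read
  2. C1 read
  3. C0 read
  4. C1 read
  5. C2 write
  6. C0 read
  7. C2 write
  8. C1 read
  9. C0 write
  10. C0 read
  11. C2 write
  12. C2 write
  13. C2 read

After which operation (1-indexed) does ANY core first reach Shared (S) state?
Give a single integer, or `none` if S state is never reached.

Answer: 2

Derivation:
Op 1: C2 read [C2 read from I: no other sharers -> C2=E (exclusive)] -> [I,I,E]
Op 2: C1 read [C1 read from I: others=['C2=E'] -> C1=S, others downsized to S] -> [I,S,S]
  -> First S state at op 2; remaining ops need not be traced.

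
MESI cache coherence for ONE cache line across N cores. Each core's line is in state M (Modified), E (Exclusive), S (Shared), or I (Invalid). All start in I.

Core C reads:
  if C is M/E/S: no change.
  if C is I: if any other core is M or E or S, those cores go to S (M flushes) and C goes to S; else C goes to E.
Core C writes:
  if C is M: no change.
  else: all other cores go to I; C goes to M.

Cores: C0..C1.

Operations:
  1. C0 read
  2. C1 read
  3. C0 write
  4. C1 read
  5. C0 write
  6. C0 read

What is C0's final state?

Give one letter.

Answer: M

Derivation:
Op 1: C0 read [C0 read from I: no other sharers -> C0=E (exclusive)] -> [E,I]
Op 2: C1 read [C1 read from I: others=['C0=E'] -> C1=S, others downsized to S] -> [S,S]
Op 3: C0 write [C0 write: invalidate ['C1=S'] -> C0=M] -> [M,I]
Op 4: C1 read [C1 read from I: others=['C0=M'] -> C1=S, others downsized to S] -> [S,S]
Op 5: C0 write [C0 write: invalidate ['C1=S'] -> C0=M] -> [M,I]
Op 6: C0 read [C0 read: already in M, no change] -> [M,I]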